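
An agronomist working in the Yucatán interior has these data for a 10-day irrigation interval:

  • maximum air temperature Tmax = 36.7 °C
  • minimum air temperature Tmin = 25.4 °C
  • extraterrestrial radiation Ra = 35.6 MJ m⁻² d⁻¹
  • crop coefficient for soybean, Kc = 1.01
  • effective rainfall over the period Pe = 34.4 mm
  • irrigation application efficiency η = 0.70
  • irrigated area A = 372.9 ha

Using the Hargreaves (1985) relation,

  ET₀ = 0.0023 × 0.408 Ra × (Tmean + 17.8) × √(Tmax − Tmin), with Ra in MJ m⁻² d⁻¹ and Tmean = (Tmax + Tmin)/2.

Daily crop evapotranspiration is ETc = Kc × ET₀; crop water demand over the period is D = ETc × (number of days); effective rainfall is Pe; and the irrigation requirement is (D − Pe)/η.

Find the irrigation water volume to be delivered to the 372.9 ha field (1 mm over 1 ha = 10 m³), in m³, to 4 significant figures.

Tmean = (36.7 + 25.4)/2 = 31.05 °C
0.408 Ra = 0.408 × 35.6 = 14.5248 mm/d equivalent
ET₀ = 0.0023 × 14.5248 × (31.05 + 17.8) × √11.3 = 0.0023 × 14.5248 × 48.85 × 3.3615 = 5.4857 mm/d
ETc = Kc × ET₀ = 1.01 × 5.4857 = 5.5406 mm/d
Crop demand D = ETc × 10 d = 5.5406 × 10 = 55.406 mm
D − Pe = 55.406 − 34.4 = 21.006 mm
Gross irrigation = 21.006 / 0.70 = 30.009 mm
Volume = 30.009 mm × 372.9 ha × 10 = 111903.6 m³

111900 m³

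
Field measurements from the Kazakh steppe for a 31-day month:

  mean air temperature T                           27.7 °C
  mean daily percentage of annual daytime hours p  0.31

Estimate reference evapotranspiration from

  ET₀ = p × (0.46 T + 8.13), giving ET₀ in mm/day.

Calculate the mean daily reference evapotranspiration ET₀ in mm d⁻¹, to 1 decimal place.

ET₀ = 0.31 × (0.46 × 27.7 + 8.13) = 0.31 × 20.872 = 6.4703 mm/d

6.5 mm d⁻¹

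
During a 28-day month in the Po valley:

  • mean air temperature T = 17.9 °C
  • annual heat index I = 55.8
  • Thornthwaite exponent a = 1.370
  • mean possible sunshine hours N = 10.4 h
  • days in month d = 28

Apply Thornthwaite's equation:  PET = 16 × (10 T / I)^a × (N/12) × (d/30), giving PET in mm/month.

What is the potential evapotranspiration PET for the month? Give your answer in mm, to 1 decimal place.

63.9 mm

10T/I = 10 × 17.9 / 55.8 = 3.2079
(10T/I)^a = 3.2079^1.370 = 4.9377
Uncorrected PET = 16 × 4.9377 = 79.003 mm
Correction = (N/12)(d/30) = (10.4/12)(28/30) = 0.8089
PET = 79.003 × 0.8089 = 63.906 mm/month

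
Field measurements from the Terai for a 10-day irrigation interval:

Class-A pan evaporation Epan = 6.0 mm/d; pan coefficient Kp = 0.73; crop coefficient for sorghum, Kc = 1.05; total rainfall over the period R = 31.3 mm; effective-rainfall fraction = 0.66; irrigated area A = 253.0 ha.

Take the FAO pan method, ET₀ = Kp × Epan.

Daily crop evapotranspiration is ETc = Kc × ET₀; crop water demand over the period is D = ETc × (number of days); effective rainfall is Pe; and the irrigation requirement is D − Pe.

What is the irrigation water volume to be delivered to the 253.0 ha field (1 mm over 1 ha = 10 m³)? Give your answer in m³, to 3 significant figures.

64100 m³

ET₀ = 0.73 × 6.0 = 4.3800 mm/d
ETc = Kc × ET₀ = 1.05 × 4.3800 = 4.5990 mm/d
Crop demand D = ETc × 10 d = 4.5990 × 10 = 45.990 mm
Pe = 0.66 × 31.3 = 20.658 mm
D − Pe = 45.990 − 20.658 = 25.332 mm
Volume = 25.332 mm × 253.0 ha × 10 = 64090.0 m³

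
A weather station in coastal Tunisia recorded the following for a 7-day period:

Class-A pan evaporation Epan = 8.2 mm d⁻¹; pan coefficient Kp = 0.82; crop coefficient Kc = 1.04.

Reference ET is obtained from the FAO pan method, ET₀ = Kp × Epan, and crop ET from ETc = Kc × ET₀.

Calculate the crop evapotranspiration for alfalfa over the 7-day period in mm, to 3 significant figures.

ET₀ = 0.82 × 8.2 = 6.7240 mm/d
ETc = Kc × ET₀ = 1.04 × 6.7240 = 6.9930 mm/d
Over 7 days: 6.9930 × 7 = 48.951 mm

49.0 mm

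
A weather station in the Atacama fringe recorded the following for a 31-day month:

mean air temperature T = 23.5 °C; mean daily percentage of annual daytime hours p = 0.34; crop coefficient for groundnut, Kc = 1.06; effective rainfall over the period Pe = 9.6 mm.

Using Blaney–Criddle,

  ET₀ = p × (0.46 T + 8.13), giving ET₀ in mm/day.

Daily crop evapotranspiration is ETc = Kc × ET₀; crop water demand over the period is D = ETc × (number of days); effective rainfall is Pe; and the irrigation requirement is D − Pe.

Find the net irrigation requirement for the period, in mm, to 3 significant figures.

202 mm

ET₀ = 0.34 × (0.46 × 23.5 + 8.13) = 0.34 × 18.940 = 6.4396 mm/d
ETc = Kc × ET₀ = 1.06 × 6.4396 = 6.8260 mm/d
Crop demand D = ETc × 31 d = 6.8260 × 31 = 211.606 mm
D − Pe = 211.606 − 9.6 = 202.006 mm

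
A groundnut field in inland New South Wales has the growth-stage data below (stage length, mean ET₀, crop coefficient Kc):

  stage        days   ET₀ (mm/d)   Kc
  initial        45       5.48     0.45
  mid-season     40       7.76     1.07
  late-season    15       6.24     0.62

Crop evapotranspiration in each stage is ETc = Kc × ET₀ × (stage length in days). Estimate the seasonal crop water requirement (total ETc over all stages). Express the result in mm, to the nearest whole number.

initial: 0.45 × 5.48 × 45 = 110.97 mm
mid-season: 1.07 × 7.76 × 40 = 332.13 mm
late-season: 0.62 × 6.24 × 15 = 58.03 mm
Seasonal total = 501.13 mm

501 mm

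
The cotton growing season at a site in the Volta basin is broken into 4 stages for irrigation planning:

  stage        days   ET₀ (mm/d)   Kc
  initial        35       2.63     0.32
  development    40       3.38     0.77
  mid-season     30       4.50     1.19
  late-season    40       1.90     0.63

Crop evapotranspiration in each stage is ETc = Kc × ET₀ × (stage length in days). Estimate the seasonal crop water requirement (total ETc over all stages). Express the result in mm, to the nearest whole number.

initial: 0.32 × 2.63 × 35 = 29.46 mm
development: 0.77 × 3.38 × 40 = 104.10 mm
mid-season: 1.19 × 4.50 × 30 = 160.65 mm
late-season: 0.63 × 1.90 × 40 = 47.88 mm
Seasonal total = 342.09 mm

342 mm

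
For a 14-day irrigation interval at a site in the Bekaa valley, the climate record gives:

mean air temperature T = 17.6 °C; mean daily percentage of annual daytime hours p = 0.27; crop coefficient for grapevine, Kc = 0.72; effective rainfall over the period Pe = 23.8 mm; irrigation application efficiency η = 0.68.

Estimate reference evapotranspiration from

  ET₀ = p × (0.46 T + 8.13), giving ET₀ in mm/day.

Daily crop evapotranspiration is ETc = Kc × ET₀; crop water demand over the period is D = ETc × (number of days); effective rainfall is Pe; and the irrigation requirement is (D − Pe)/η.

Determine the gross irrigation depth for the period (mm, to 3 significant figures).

ET₀ = 0.27 × (0.46 × 17.6 + 8.13) = 0.27 × 16.226 = 4.3810 mm/d
ETc = Kc × ET₀ = 0.72 × 4.3810 = 3.1543 mm/d
Crop demand D = ETc × 14 d = 3.1543 × 14 = 44.160 mm
D − Pe = 44.160 − 23.8 = 20.360 mm
Gross irrigation = 20.360 / 0.68 = 29.941 mm

29.9 mm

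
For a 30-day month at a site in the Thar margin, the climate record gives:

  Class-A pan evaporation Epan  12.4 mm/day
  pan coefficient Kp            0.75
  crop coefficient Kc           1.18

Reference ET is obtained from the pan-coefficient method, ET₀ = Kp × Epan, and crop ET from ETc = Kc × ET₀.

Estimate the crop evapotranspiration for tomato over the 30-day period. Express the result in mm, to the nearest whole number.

329 mm

ET₀ = 0.75 × 12.4 = 9.3000 mm/d
ETc = Kc × ET₀ = 1.18 × 9.3000 = 10.9740 mm/d
Over 30 days: 10.9740 × 30 = 329.220 mm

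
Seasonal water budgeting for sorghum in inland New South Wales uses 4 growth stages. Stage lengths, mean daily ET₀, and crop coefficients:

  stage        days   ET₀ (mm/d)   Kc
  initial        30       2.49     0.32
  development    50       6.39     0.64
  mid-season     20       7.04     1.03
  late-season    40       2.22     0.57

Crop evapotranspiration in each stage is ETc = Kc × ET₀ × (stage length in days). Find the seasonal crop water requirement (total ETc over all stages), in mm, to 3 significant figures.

424 mm

initial: 0.32 × 2.49 × 30 = 23.90 mm
development: 0.64 × 6.39 × 50 = 204.48 mm
mid-season: 1.03 × 7.04 × 20 = 145.02 mm
late-season: 0.57 × 2.22 × 40 = 50.62 mm
Seasonal total = 424.02 mm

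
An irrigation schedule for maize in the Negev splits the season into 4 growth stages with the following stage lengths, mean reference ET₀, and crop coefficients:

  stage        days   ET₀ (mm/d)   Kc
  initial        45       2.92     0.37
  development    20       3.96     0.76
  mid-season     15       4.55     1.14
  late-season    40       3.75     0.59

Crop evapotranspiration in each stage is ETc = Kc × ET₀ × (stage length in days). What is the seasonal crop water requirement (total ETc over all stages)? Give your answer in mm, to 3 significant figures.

initial: 0.37 × 2.92 × 45 = 48.62 mm
development: 0.76 × 3.96 × 20 = 60.19 mm
mid-season: 1.14 × 4.55 × 15 = 77.81 mm
late-season: 0.59 × 3.75 × 40 = 88.50 mm
Seasonal total = 275.12 mm

275 mm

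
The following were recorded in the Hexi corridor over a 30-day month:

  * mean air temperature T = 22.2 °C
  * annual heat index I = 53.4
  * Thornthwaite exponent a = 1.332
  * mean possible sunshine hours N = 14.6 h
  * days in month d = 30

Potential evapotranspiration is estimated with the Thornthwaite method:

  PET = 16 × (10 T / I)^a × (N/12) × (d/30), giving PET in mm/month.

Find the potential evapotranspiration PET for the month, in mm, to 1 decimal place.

129.9 mm

10T/I = 10 × 22.2 / 53.4 = 4.1573
(10T/I)^a = 4.1573^1.332 = 6.6720
Uncorrected PET = 16 × 6.6720 = 106.752 mm
Correction = (N/12)(d/30) = (14.6/12)(30/30) = 1.2167
PET = 106.752 × 1.2167 = 129.885 mm/month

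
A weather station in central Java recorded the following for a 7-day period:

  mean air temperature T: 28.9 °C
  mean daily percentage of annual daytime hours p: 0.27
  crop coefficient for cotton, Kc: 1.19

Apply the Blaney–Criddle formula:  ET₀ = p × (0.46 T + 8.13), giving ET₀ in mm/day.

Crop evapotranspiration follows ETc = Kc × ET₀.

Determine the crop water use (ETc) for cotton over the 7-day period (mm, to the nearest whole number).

ET₀ = 0.27 × (0.46 × 28.9 + 8.13) = 0.27 × 21.424 = 5.7845 mm/d
ETc = Kc × ET₀ = 1.19 × 5.7845 = 6.8836 mm/d
Over 7 days: 6.8836 × 7 = 48.185 mm

48 mm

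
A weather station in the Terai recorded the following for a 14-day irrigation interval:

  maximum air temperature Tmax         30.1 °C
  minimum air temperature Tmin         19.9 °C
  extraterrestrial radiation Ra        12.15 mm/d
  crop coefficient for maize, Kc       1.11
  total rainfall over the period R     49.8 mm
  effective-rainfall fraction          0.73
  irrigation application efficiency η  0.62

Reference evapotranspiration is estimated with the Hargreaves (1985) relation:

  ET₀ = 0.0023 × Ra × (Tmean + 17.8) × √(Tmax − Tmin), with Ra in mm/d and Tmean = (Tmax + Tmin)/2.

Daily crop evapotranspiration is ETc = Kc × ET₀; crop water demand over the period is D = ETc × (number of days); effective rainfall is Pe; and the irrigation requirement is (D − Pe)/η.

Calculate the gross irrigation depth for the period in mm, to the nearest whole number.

37 mm

Tmean = (30.1 + 19.9)/2 = 25.00 °C
ET₀ = 0.0023 × 12.15 × (25.00 + 17.8) × √10.2 = 0.0023 × 12.15 × 42.80 × 3.1937 = 3.8198 mm/d
ETc = Kc × ET₀ = 1.11 × 3.8198 = 4.2400 mm/d
Crop demand D = ETc × 14 d = 4.2400 × 14 = 59.360 mm
Pe = 0.73 × 49.8 = 36.354 mm
D − Pe = 59.360 − 36.354 = 23.006 mm
Gross irrigation = 23.006 / 0.62 = 37.106 mm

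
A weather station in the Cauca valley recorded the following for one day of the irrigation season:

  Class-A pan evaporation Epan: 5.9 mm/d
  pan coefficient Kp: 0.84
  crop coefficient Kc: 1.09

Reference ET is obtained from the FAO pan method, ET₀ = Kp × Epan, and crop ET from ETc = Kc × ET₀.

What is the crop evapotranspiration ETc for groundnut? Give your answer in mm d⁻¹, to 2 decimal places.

5.40 mm d⁻¹

ET₀ = 0.84 × 5.9 = 4.9560 mm/d
ETc = Kc × ET₀ = 1.09 × 4.9560 = 5.4020 mm/d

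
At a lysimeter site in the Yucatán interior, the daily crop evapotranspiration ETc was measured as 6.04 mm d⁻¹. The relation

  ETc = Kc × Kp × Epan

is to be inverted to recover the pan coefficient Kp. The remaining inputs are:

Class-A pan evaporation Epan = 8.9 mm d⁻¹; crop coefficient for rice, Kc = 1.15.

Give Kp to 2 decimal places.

0.59

ETc = Kc × Kp × Epan  ⇒  Kp = ETc / (Kc × Epan)
Kp = 6.04 / (1.15 × 8.9) = 6.04 / 10.235 = 0.5901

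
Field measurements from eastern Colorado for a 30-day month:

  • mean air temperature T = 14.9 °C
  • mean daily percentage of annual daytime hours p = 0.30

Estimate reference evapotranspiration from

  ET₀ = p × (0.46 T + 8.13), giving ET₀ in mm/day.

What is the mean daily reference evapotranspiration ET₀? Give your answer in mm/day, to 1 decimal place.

4.5 mm/day

ET₀ = 0.30 × (0.46 × 14.9 + 8.13) = 0.30 × 14.984 = 4.4952 mm/d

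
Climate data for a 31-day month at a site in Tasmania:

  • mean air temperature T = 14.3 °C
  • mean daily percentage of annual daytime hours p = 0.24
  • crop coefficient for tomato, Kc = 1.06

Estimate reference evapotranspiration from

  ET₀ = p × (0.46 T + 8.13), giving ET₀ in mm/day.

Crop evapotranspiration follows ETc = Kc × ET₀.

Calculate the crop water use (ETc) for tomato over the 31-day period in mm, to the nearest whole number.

116 mm

ET₀ = 0.24 × (0.46 × 14.3 + 8.13) = 0.24 × 14.708 = 3.5299 mm/d
ETc = Kc × ET₀ = 1.06 × 3.5299 = 3.7417 mm/d
Over 31 days: 3.7417 × 31 = 115.993 mm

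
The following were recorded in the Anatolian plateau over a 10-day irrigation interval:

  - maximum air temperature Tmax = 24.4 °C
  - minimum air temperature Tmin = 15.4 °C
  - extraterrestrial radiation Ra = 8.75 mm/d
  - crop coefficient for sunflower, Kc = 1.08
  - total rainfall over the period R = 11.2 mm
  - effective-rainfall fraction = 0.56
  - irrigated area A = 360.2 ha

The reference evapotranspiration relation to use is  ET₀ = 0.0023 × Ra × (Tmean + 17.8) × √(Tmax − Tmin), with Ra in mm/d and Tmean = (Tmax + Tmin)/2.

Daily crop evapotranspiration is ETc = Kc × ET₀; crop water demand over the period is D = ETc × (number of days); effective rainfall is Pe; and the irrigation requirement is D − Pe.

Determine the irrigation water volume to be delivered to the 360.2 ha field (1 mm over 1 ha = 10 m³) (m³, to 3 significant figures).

Tmean = (24.4 + 15.4)/2 = 19.90 °C
ET₀ = 0.0023 × 8.75 × (19.90 + 17.8) × √9.0 = 0.0023 × 8.75 × 37.70 × 3.0000 = 2.2761 mm/d
ETc = Kc × ET₀ = 1.08 × 2.2761 = 2.4582 mm/d
Crop demand D = ETc × 10 d = 2.4582 × 10 = 24.582 mm
Pe = 0.56 × 11.2 = 6.272 mm
D − Pe = 24.582 − 6.272 = 18.310 mm
Volume = 18.310 mm × 360.2 ha × 10 = 65952.6 m³

66000 m³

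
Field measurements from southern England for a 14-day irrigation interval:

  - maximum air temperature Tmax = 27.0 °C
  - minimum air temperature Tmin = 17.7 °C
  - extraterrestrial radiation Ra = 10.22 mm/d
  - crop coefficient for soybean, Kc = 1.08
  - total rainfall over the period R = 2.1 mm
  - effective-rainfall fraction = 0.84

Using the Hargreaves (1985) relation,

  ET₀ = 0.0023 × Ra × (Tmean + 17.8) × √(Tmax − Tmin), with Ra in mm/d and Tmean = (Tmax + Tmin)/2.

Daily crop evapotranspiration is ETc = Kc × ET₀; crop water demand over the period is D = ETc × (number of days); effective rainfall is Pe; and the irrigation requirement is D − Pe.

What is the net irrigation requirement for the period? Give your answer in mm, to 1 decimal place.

41.8 mm

Tmean = (27.0 + 17.7)/2 = 22.35 °C
ET₀ = 0.0023 × 10.22 × (22.35 + 17.8) × √9.3 = 0.0023 × 10.22 × 40.15 × 3.0496 = 2.8781 mm/d
ETc = Kc × ET₀ = 1.08 × 2.8781 = 3.1083 mm/d
Crop demand D = ETc × 14 d = 3.1083 × 14 = 43.516 mm
Pe = 0.84 × 2.1 = 1.764 mm
D − Pe = 43.516 − 1.764 = 41.752 mm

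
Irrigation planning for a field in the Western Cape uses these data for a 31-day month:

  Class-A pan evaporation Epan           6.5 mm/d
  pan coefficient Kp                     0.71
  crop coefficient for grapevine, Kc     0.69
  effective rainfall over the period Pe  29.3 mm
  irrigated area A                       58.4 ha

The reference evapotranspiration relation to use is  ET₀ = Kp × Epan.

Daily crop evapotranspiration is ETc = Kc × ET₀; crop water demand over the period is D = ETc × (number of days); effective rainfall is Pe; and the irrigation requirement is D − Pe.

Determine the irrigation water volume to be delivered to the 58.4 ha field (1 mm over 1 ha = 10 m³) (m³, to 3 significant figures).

40500 m³

ET₀ = 0.71 × 6.5 = 4.6150 mm/d
ETc = Kc × ET₀ = 0.69 × 4.6150 = 3.1844 mm/d
Crop demand D = ETc × 31 d = 3.1844 × 31 = 98.716 mm
D − Pe = 98.716 − 29.3 = 69.416 mm
Volume = 69.416 mm × 58.4 ha × 10 = 40538.9 m³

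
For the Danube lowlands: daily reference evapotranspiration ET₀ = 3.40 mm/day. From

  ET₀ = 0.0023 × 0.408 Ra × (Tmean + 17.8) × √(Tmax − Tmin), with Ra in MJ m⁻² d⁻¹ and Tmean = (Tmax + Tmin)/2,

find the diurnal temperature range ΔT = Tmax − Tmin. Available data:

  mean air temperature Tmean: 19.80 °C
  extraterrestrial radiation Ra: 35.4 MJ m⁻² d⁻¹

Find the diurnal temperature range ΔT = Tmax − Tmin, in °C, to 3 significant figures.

√ΔT = ET₀ / [0.0023 × 0.408 × Ra × (Tmean+17.8)] = 3.40 / (0.0023 × 14.4432 × 37.60) = 2.7221
ΔT = 2.7221² = 7.410 °C

7.41 °C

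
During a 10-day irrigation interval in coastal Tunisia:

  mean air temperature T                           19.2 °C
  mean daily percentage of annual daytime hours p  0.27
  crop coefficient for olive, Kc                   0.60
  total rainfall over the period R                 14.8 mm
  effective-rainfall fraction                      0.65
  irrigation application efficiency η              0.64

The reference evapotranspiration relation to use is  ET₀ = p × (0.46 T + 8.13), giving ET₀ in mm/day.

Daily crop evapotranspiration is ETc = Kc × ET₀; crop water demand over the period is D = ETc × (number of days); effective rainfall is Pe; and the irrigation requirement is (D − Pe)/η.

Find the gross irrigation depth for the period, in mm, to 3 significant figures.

27.9 mm

ET₀ = 0.27 × (0.46 × 19.2 + 8.13) = 0.27 × 16.962 = 4.5797 mm/d
ETc = Kc × ET₀ = 0.60 × 4.5797 = 2.7478 mm/d
Crop demand D = ETc × 10 d = 2.7478 × 10 = 27.478 mm
Pe = 0.65 × 14.8 = 9.620 mm
D − Pe = 27.478 − 9.620 = 17.858 mm
Gross irrigation = 17.858 / 0.64 = 27.903 mm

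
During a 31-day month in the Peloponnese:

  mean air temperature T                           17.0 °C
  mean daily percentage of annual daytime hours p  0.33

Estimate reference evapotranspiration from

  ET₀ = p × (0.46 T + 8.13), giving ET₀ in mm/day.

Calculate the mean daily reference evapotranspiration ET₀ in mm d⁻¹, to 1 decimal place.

ET₀ = 0.33 × (0.46 × 17.0 + 8.13) = 0.33 × 15.950 = 5.2635 mm/d

5.3 mm d⁻¹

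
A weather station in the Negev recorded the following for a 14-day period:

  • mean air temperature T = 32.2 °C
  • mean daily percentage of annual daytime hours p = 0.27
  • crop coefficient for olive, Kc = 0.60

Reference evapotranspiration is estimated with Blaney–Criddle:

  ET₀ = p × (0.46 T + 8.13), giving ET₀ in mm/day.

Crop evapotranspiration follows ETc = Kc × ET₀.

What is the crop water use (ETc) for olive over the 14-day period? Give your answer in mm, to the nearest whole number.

52 mm

ET₀ = 0.27 × (0.46 × 32.2 + 8.13) = 0.27 × 22.942 = 6.1943 mm/d
ETc = Kc × ET₀ = 0.60 × 6.1943 = 3.7166 mm/d
Over 14 days: 3.7166 × 14 = 52.032 mm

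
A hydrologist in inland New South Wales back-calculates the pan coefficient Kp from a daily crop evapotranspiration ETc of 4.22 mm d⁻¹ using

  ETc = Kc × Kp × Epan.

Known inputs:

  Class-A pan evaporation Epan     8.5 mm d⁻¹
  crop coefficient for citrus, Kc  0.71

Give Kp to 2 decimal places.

ETc = Kc × Kp × Epan  ⇒  Kp = ETc / (Kc × Epan)
Kp = 4.22 / (0.71 × 8.5) = 4.22 / 6.035 = 0.6993

0.70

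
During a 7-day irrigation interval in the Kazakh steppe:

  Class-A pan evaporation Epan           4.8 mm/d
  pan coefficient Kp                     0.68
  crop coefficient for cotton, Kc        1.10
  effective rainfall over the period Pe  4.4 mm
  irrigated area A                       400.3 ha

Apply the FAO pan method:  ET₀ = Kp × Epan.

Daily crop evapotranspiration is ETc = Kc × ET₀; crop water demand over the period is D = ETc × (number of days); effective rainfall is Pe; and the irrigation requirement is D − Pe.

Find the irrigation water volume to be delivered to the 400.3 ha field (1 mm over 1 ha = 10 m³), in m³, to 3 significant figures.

ET₀ = 0.68 × 4.8 = 3.2640 mm/d
ETc = Kc × ET₀ = 1.10 × 3.2640 = 3.5904 mm/d
Crop demand D = ETc × 7 d = 3.5904 × 7 = 25.133 mm
D − Pe = 25.133 − 4.4 = 20.733 mm
Volume = 20.733 mm × 400.3 ha × 10 = 82994.2 m³

83000 m³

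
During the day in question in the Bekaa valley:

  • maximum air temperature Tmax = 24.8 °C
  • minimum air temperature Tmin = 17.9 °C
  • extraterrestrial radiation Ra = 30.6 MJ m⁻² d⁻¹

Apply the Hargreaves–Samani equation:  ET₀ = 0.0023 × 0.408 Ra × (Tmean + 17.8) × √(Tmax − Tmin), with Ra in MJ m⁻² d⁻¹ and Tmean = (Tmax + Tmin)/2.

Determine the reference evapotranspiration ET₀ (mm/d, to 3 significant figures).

2.95 mm/d

Tmean = (24.8 + 17.9)/2 = 21.35 °C
0.408 Ra = 0.408 × 30.6 = 12.4848 mm/d equivalent
ET₀ = 0.0023 × 12.4848 × (21.35 + 17.8) × √6.9 = 0.0023 × 12.4848 × 39.15 × 2.6268 = 2.9530 mm/d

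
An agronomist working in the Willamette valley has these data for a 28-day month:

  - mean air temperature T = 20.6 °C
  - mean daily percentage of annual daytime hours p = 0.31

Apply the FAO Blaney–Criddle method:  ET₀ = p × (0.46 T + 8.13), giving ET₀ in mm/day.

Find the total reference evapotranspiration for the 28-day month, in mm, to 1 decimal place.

ET₀ = 0.31 × (0.46 × 20.6 + 8.13) = 0.31 × 17.606 = 5.4579 mm/d
Monthly total = 5.4579 × 28 = 152.821 mm

152.8 mm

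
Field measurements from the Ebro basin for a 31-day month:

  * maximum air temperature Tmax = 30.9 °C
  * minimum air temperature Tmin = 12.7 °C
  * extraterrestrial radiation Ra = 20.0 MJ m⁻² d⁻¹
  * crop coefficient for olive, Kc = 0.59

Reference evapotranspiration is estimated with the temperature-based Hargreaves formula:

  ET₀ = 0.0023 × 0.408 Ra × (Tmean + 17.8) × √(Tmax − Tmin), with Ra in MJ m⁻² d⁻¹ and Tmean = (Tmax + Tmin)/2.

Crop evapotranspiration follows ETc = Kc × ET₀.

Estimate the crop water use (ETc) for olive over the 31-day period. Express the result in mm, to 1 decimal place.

58.0 mm

Tmean = (30.9 + 12.7)/2 = 21.80 °C
0.408 Ra = 0.408 × 20.0 = 8.1600 mm/d equivalent
ET₀ = 0.0023 × 8.1600 × (21.80 + 17.8) × √18.2 = 0.0023 × 8.1600 × 39.60 × 4.2661 = 3.1706 mm/d
ETc = Kc × ET₀ = 0.59 × 3.1706 = 1.8707 mm/d
Over 31 days: 1.8707 × 31 = 57.992 mm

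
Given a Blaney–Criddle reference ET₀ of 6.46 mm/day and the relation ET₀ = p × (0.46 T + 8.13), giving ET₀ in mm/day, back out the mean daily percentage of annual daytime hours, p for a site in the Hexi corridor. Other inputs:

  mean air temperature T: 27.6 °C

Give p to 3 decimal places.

p = ET₀ / (0.46 T + 8.13) = 6.46 / (0.46 × 27.6 + 8.13) = 6.46 / 20.826 = 0.3102

0.310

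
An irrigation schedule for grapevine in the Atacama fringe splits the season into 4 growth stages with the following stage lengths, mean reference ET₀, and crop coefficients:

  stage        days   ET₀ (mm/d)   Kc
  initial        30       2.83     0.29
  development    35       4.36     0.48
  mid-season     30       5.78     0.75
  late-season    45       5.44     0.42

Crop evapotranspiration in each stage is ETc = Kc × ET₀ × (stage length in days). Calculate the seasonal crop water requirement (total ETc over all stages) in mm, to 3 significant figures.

331 mm

initial: 0.29 × 2.83 × 30 = 24.62 mm
development: 0.48 × 4.36 × 35 = 73.25 mm
mid-season: 0.75 × 5.78 × 30 = 130.05 mm
late-season: 0.42 × 5.44 × 45 = 102.82 mm
Seasonal total = 330.74 mm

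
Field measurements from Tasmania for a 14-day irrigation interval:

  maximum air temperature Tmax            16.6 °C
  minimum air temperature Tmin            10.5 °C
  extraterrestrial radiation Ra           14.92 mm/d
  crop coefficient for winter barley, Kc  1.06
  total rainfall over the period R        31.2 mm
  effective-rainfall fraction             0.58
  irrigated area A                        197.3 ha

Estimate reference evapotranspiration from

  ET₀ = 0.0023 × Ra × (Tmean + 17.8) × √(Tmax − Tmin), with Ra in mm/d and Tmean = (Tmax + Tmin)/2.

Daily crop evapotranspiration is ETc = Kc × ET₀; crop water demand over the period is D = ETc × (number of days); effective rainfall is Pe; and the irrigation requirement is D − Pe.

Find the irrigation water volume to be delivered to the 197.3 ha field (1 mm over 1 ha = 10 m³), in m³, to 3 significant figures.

42100 m³

Tmean = (16.6 + 10.5)/2 = 13.55 °C
ET₀ = 0.0023 × 14.92 × (13.55 + 17.8) × √6.1 = 0.0023 × 14.92 × 31.35 × 2.4698 = 2.6570 mm/d
ETc = Kc × ET₀ = 1.06 × 2.6570 = 2.8164 mm/d
Crop demand D = ETc × 14 d = 2.8164 × 14 = 39.430 mm
Pe = 0.58 × 31.2 = 18.096 mm
D − Pe = 39.430 − 18.096 = 21.334 mm
Volume = 21.334 mm × 197.3 ha × 10 = 42092.0 m³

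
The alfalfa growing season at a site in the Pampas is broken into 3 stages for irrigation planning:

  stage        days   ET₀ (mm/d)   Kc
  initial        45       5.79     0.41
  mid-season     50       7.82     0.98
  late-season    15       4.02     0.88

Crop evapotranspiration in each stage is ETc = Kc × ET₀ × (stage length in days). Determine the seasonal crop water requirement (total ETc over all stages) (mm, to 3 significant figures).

543 mm

initial: 0.41 × 5.79 × 45 = 106.83 mm
mid-season: 0.98 × 7.82 × 50 = 383.18 mm
late-season: 0.88 × 4.02 × 15 = 53.06 mm
Seasonal total = 543.07 mm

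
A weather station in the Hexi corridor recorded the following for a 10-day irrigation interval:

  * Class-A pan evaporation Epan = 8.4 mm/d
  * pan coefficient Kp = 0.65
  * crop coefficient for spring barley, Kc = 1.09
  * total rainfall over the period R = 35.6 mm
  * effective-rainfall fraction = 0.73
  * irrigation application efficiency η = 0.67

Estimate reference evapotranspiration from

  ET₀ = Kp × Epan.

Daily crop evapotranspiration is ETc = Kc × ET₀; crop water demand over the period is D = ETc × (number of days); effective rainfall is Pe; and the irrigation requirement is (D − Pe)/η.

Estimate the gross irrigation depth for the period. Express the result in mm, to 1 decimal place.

ET₀ = 0.65 × 8.4 = 5.4600 mm/d
ETc = Kc × ET₀ = 1.09 × 5.4600 = 5.9514 mm/d
Crop demand D = ETc × 10 d = 5.9514 × 10 = 59.514 mm
Pe = 0.73 × 35.6 = 25.988 mm
D − Pe = 59.514 − 25.988 = 33.526 mm
Gross irrigation = 33.526 / 0.67 = 50.039 mm

50.0 mm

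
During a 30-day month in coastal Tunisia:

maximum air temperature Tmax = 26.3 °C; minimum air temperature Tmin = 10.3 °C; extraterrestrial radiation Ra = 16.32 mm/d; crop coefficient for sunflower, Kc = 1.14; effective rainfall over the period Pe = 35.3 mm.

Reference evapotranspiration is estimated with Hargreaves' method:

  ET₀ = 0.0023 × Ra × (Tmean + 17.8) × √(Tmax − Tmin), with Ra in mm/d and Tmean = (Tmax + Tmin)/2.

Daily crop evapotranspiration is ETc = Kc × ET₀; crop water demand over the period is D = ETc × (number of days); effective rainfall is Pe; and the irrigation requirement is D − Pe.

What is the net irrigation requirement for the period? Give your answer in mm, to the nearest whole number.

150 mm

Tmean = (26.3 + 10.3)/2 = 18.30 °C
ET₀ = 0.0023 × 16.32 × (18.30 + 17.8) × √16.0 = 0.0023 × 16.32 × 36.10 × 4.0000 = 5.4202 mm/d
ETc = Kc × ET₀ = 1.14 × 5.4202 = 6.1790 mm/d
Crop demand D = ETc × 30 d = 6.1790 × 30 = 185.370 mm
D − Pe = 185.370 − 35.3 = 150.070 mm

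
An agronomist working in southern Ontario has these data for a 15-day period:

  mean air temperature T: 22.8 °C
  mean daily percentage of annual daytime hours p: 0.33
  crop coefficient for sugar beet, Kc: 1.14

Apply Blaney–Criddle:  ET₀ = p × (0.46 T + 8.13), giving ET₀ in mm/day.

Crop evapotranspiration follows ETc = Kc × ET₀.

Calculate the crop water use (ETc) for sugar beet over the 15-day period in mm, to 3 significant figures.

ET₀ = 0.33 × (0.46 × 22.8 + 8.13) = 0.33 × 18.618 = 6.1439 mm/d
ETc = Kc × ET₀ = 1.14 × 6.1439 = 7.0040 mm/d
Over 15 days: 7.0040 × 15 = 105.060 mm

105 mm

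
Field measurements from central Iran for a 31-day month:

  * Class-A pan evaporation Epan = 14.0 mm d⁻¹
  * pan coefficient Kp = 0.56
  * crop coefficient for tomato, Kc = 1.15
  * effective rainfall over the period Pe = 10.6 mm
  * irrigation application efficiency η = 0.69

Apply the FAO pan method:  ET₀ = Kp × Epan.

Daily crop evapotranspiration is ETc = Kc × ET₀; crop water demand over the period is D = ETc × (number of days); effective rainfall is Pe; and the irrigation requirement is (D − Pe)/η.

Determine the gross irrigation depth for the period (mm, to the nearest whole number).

390 mm

ET₀ = 0.56 × 14.0 = 7.8400 mm/d
ETc = Kc × ET₀ = 1.15 × 7.8400 = 9.0160 mm/d
Crop demand D = ETc × 31 d = 9.0160 × 31 = 279.496 mm
D − Pe = 279.496 − 10.6 = 268.896 mm
Gross irrigation = 268.896 / 0.69 = 389.704 mm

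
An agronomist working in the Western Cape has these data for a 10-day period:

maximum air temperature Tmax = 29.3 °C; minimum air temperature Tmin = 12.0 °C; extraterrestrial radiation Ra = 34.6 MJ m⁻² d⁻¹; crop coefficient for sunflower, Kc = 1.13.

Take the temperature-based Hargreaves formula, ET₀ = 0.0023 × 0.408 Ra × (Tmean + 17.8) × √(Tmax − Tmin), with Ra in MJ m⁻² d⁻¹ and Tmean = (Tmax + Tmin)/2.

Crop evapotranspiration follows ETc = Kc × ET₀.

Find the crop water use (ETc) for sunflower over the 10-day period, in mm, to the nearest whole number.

59 mm

Tmean = (29.3 + 12.0)/2 = 20.65 °C
0.408 Ra = 0.408 × 34.6 = 14.1168 mm/d equivalent
ET₀ = 0.0023 × 14.1168 × (20.65 + 17.8) × √17.3 = 0.0023 × 14.1168 × 38.45 × 4.1593 = 5.1926 mm/d
ETc = Kc × ET₀ = 1.13 × 5.1926 = 5.8676 mm/d
Over 10 days: 5.8676 × 10 = 58.676 mm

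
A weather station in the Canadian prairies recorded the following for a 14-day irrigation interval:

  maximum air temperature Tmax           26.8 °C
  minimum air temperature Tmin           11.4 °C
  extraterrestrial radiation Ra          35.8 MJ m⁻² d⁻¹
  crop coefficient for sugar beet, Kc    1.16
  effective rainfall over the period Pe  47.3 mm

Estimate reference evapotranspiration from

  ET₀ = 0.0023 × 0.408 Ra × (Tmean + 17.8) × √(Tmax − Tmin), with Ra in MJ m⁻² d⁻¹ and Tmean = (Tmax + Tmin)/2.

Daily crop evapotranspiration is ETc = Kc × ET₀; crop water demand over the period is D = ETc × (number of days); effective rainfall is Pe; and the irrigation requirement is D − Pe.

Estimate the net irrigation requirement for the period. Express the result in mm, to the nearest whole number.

Tmean = (26.8 + 11.4)/2 = 19.10 °C
0.408 Ra = 0.408 × 35.8 = 14.6064 mm/d equivalent
ET₀ = 0.0023 × 14.6064 × (19.10 + 17.8) × √15.4 = 0.0023 × 14.6064 × 36.90 × 3.9243 = 4.8647 mm/d
ETc = Kc × ET₀ = 1.16 × 4.8647 = 5.6431 mm/d
Crop demand D = ETc × 14 d = 5.6431 × 14 = 79.003 mm
D − Pe = 79.003 − 47.3 = 31.703 mm

32 mm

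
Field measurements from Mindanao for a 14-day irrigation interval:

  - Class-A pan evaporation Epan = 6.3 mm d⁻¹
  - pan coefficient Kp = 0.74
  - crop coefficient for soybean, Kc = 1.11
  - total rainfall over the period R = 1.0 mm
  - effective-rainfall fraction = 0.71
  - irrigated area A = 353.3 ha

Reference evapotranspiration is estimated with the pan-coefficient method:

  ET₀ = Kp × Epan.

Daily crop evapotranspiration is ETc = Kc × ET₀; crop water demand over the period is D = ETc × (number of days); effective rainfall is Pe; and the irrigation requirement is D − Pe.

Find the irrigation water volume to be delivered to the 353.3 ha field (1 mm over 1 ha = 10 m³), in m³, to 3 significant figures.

ET₀ = 0.74 × 6.3 = 4.6620 mm/d
ETc = Kc × ET₀ = 1.11 × 4.6620 = 5.1748 mm/d
Crop demand D = ETc × 14 d = 5.1748 × 14 = 72.447 mm
Pe = 0.71 × 1.0 = 0.710 mm
D − Pe = 72.447 − 0.710 = 71.737 mm
Volume = 71.737 mm × 353.3 ha × 10 = 253446.8 m³

253000 m³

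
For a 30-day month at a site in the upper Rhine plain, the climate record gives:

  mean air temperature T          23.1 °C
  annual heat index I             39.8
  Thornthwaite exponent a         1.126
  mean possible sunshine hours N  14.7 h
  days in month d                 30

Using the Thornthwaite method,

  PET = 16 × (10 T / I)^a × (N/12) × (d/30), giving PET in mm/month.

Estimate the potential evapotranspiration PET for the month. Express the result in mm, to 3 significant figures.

10T/I = 10 × 23.1 / 39.8 = 5.8040
(10T/I)^a = 5.8040^1.126 = 7.2436
Uncorrected PET = 16 × 7.2436 = 115.898 mm
Correction = (N/12)(d/30) = (14.7/12)(30/30) = 1.2250
PET = 115.898 × 1.2250 = 141.975 mm/month

142 mm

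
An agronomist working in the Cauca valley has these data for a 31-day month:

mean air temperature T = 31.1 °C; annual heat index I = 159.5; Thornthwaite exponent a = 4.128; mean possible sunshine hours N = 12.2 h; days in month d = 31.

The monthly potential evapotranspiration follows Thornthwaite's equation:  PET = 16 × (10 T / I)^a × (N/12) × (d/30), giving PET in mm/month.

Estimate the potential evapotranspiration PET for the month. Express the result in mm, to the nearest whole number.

265 mm

10T/I = 10 × 31.1 / 159.5 = 1.9498
(10T/I)^a = 1.9498^4.128 = 15.7427
Uncorrected PET = 16 × 15.7427 = 251.883 mm
Correction = (N/12)(d/30) = (12.2/12)(31/30) = 1.0506
PET = 251.883 × 1.0506 = 264.628 mm/month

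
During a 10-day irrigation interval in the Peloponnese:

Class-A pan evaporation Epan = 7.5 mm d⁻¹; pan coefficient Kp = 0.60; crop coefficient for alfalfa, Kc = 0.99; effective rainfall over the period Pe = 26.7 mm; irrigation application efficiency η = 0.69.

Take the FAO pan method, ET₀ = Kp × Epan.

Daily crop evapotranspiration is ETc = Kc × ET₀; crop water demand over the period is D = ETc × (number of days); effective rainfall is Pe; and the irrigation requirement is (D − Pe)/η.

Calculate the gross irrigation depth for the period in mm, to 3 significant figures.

25.9 mm

ET₀ = 0.60 × 7.5 = 4.5000 mm/d
ETc = Kc × ET₀ = 0.99 × 4.5000 = 4.4550 mm/d
Crop demand D = ETc × 10 d = 4.4550 × 10 = 44.550 mm
D − Pe = 44.550 − 26.7 = 17.850 mm
Gross irrigation = 17.850 / 0.69 = 25.870 mm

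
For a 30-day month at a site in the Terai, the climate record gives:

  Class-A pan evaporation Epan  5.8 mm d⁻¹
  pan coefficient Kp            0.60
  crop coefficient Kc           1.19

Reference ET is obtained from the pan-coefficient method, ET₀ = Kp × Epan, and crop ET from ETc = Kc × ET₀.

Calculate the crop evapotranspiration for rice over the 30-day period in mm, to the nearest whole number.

124 mm

ET₀ = 0.60 × 5.8 = 3.4800 mm/d
ETc = Kc × ET₀ = 1.19 × 3.4800 = 4.1412 mm/d
Over 30 days: 4.1412 × 30 = 124.236 mm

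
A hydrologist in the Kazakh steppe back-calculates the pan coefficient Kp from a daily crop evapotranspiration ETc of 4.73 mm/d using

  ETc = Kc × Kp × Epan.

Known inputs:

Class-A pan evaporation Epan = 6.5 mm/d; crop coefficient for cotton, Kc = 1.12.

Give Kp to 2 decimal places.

ETc = Kc × Kp × Epan  ⇒  Kp = ETc / (Kc × Epan)
Kp = 4.73 / (1.12 × 6.5) = 4.73 / 7.280 = 0.6497

0.65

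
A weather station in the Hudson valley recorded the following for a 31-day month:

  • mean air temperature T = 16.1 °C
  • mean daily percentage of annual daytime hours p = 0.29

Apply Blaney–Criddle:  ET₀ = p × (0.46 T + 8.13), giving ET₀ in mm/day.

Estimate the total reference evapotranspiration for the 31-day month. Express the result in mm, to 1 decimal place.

139.7 mm

ET₀ = 0.29 × (0.46 × 16.1 + 8.13) = 0.29 × 15.536 = 4.5054 mm/d
Monthly total = 4.5054 × 31 = 139.667 mm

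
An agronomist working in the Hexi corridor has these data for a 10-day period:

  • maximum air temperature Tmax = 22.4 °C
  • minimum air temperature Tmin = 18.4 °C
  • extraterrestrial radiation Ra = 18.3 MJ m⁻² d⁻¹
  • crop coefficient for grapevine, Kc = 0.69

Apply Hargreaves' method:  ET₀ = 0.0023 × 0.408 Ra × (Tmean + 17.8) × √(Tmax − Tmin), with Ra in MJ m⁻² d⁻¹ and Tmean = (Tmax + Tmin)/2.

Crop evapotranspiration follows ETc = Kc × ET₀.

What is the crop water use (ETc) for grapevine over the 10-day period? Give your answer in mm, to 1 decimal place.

Tmean = (22.4 + 18.4)/2 = 20.40 °C
0.408 Ra = 0.408 × 18.3 = 7.4664 mm/d equivalent
ET₀ = 0.0023 × 7.4664 × (20.40 + 17.8) × √4.0 = 0.0023 × 7.4664 × 38.20 × 2.0000 = 1.3120 mm/d
ETc = Kc × ET₀ = 0.69 × 1.3120 = 0.9053 mm/d
Over 10 days: 0.9053 × 10 = 9.053 mm

9.1 mm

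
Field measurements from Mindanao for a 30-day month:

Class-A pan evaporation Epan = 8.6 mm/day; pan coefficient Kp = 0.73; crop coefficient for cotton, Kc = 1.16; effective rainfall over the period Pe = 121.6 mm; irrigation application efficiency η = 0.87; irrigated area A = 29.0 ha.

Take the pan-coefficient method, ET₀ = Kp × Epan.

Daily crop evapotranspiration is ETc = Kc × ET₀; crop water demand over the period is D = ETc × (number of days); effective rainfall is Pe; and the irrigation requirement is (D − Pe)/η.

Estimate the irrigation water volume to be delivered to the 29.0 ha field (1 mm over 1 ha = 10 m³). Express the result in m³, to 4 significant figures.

32290 m³

ET₀ = 0.73 × 8.6 = 6.2780 mm/d
ETc = Kc × ET₀ = 1.16 × 6.2780 = 7.2825 mm/d
Crop demand D = ETc × 30 d = 7.2825 × 30 = 218.475 mm
D − Pe = 218.475 − 121.6 = 96.875 mm
Gross irrigation = 96.875 / 0.87 = 111.351 mm
Volume = 111.351 mm × 29.0 ha × 10 = 32291.8 m³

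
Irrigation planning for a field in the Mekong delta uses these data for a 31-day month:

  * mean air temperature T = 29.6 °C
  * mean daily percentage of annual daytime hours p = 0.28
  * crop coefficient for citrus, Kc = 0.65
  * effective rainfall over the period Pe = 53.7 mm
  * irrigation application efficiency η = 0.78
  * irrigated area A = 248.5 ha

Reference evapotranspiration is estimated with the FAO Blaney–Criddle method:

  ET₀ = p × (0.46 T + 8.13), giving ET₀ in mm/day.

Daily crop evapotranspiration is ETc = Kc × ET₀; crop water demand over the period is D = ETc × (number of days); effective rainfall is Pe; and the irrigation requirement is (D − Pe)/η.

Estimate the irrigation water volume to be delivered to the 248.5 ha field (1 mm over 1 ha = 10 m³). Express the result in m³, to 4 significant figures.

ET₀ = 0.28 × (0.46 × 29.6 + 8.13) = 0.28 × 21.746 = 6.0889 mm/d
ETc = Kc × ET₀ = 0.65 × 6.0889 = 3.9578 mm/d
Crop demand D = ETc × 31 d = 3.9578 × 31 = 122.692 mm
D − Pe = 122.692 − 53.7 = 68.992 mm
Gross irrigation = 68.992 / 0.78 = 88.451 mm
Volume = 88.451 mm × 248.5 ha × 10 = 219800.7 m³

219800 m³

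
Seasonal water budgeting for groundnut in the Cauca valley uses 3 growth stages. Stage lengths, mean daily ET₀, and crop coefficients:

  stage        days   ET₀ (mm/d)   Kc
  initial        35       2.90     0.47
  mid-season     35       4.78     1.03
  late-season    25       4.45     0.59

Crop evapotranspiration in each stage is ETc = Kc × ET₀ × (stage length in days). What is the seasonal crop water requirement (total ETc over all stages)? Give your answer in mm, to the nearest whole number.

initial: 0.47 × 2.90 × 35 = 47.71 mm
mid-season: 1.03 × 4.78 × 35 = 172.32 mm
late-season: 0.59 × 4.45 × 25 = 65.64 mm
Seasonal total = 285.67 mm

286 mm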